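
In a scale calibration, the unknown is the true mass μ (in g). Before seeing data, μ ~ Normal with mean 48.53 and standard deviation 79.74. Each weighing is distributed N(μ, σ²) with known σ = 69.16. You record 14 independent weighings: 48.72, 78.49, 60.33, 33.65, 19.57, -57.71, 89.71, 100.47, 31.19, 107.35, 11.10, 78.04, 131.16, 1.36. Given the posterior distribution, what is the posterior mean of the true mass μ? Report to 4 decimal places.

52.1911

For Normal data with known variance σ², a Normal(μ₀, σ₀²) prior on μ is conjugate. Posterior precision = 1/σ₀² + n/σ²; posterior mean is the precision-weighted average of μ₀ and x̄.
Σxᵢ = 48.72 + 78.49 + 60.33 + 33.65 + 19.57 + (-57.71) + 89.71 + 100.47 + 31.19 + 107.35 + 11.10 + 78.04 + 131.16 + 1.36 = 733.43, so n·x̄ = 733.43.
σ₀² = 79.74² = 6358.4676, σ² = 69.16² = 4783.1056; σ² + n·σ₀² = 4783.1056 + 14·6358.4676 = 93801.652.
Posterior mean = (μ₀/σ₀² + n·x̄/σ²)/(1/σ₀² + n/σ²) = (σ²·μ₀ + σ₀²·n·x̄)/(σ² + n·σ₀²) = (4783.1056·48.53 + 6358.4676·733.43)/93801.652 = 4895615.006636/93801.652 = 52.1911.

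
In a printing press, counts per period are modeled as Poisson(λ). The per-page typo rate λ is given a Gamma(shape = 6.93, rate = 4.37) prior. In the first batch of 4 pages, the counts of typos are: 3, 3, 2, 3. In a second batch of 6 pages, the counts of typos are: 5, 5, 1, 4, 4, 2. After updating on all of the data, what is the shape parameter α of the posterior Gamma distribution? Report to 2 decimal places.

With a Gamma(shape α, rate β) prior, the Poisson likelihood is conjugate: the posterior is Gamma(α + ΣXᵢ, β + n).
Batch 1: sum of counts S = 11 over n = 4 pages.
After batch 1: Gamma(α+S, β+n) = Gamma(6.93+11, 4.37+4) = Gamma(17.93, 8.37).
Batch 2: sum of counts S = 21 over n = 6 pages.
After batch 2: Gamma(α+S, β+n) = Gamma(17.93+21, 8.37+6) = Gamma(38.93, 14.37).
Posterior α = 38.93.

38.93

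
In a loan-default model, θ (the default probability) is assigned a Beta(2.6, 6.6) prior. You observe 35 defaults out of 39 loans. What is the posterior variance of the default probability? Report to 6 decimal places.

The Beta prior is conjugate to a Binomial/Bernoulli likelihood; the update adds successes to α and failures to β.
Posterior: Beta(α+k, β+n−k) = Beta(2.6+35, 6.6+4) = Beta(37.6, 10.6).
Var = αβ/((α+β)²(α+β+1)) = 37.6·10.6/(48.2²·49.2) = 0.003487.

0.003487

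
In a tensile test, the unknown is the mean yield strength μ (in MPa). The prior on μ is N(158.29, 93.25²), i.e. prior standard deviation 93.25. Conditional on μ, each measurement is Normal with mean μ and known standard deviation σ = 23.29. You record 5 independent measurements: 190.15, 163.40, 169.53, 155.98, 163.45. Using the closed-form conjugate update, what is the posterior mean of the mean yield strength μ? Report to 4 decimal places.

For Normal data with known variance σ², a Normal(μ₀, σ₀²) prior on μ is conjugate. Posterior precision = 1/σ₀² + n/σ²; posterior mean is the precision-weighted average of μ₀ and x̄.
Σxᵢ = 190.15 + 163.40 + 169.53 + 155.98 + 163.45 = 842.51, so n·x̄ = 842.51.
σ₀² = 93.25² = 8695.5625, σ² = 23.29² = 542.4241; σ² + n·σ₀² = 542.4241 + 5·8695.5625 = 44020.2366.
Posterior mean = (μ₀/σ₀² + n·x̄/σ²)/(1/σ₀² + n/σ²) = (σ²·μ₀ + σ₀²·n·x̄)/(σ² + n·σ₀²) = (542.4241·158.29 + 8695.5625·842.51)/44020.2366 = 7411958.672664/44020.2366 = 168.3762.

168.3762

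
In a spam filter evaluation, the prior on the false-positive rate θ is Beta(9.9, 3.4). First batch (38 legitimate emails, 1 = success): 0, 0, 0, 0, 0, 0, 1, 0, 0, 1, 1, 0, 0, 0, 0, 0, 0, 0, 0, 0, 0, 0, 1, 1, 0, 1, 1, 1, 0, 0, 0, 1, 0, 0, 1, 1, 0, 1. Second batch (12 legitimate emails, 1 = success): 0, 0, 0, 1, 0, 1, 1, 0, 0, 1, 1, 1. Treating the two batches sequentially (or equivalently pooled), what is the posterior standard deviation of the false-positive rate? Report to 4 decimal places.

0.0619

The Beta prior is conjugate to a Binomial/Bernoulli likelihood; the update adds successes to α and failures to β.
After batch 1: Beta(9.9+12, 3.4+26) = Beta(21.9, 29.4).
After batch 2: Beta(21.9+6, 29.4+6) = Beta(27.9, 35.4).
Var = αβ/((α+β)²(α+β+1)) = 27.9·35.4/(63.3²·64.3) = 0.00383344; SD = √0.00383344 = 0.0619.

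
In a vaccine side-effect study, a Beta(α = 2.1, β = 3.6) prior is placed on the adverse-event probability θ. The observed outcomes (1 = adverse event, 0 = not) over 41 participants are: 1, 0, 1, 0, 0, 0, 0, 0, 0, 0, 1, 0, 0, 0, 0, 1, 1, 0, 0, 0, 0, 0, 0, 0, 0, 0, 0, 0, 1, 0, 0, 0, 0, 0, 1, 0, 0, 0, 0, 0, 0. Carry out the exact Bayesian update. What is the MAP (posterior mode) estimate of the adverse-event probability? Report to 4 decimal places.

0.1812

The Beta prior is conjugate to a Binomial/Bernoulli likelihood; the update adds successes to α and failures to β.
Posterior: Beta(α+k, β+n−k) = Beta(2.1+7, 3.6+34) = Beta(9.1, 37.6).
Mode of Beta(a,b) for a,b>1 is (a−1)/(a+b−2) = 8.1/44.7 = 0.1812.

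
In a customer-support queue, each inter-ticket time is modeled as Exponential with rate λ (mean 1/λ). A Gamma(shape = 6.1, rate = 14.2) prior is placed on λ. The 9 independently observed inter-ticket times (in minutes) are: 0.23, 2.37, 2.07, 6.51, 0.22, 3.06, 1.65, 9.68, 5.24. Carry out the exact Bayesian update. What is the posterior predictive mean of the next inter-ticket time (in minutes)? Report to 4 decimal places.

With a Gamma(shape α, rate β) prior on the exponential rate λ, the posterior after n observations with total T = Σxᵢ is Gamma(α+n, β+T).
Sum of observations T = 31.03 minutes; n = 9.
Posterior: Gamma(6.1+9, 14.2+31.03) = Gamma(15.1, 45.23).
The predictive distribution for the next observation is Lomax; its mean is β/(α−1) = 45.23/14.1 = 3.2078.

3.2078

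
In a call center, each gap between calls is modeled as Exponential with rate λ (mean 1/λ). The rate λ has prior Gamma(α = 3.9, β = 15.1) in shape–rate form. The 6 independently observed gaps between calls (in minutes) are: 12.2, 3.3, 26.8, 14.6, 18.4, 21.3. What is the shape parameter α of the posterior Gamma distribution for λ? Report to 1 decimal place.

With a Gamma(shape α, rate β) prior on the exponential rate λ, the posterior after n observations with total T = Σxᵢ is Gamma(α+n, β+T).
Sum of observations T = 96.6 minutes; n = 6.
Posterior: Gamma(3.9+6, 15.1+96.6) = Gamma(9.9, 111.7).
Posterior α = 9.9.

9.9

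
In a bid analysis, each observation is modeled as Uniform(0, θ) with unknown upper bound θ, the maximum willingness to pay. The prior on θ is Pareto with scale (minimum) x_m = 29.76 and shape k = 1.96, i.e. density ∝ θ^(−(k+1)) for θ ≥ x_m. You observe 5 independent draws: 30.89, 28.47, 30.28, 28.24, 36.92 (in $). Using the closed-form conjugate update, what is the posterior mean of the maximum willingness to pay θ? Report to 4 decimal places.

43.1146

A Pareto(scale x_m, shape k) prior on the upper bound θ of Uniform(0, θ) is conjugate: posterior is Pareto(max(x_m, max xᵢ), k + n).
Sample maximum = 36.92; prior scale x_m = 29.76 → posterior scale = max = 36.92.
Posterior shape = 1.96 + 5 = 6.96.
E[θ|data] = k·x_m/(k−1) = 6.96·36.92/5.96 = 43.1146.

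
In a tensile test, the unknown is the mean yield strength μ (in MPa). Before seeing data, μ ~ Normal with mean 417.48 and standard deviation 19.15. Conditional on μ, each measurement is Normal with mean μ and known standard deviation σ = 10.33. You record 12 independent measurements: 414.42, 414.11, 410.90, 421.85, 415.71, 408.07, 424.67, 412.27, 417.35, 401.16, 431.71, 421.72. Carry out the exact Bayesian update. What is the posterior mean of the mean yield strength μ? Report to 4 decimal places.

For Normal data with known variance σ², a Normal(μ₀, σ₀²) prior on μ is conjugate. Posterior precision = 1/σ₀² + n/σ²; posterior mean is the precision-weighted average of μ₀ and x̄.
Σxᵢ = 414.42 + 414.11 + 410.90 + 421.85 + 415.71 + 408.07 + 424.67 + 412.27 + 417.35 + 401.16 + 431.71 + 421.72 = 4993.94, so n·x̄ = 4993.94.
σ₀² = 19.15² = 366.7225, σ² = 10.33² = 106.7089; σ² + n·σ₀² = 106.7089 + 12·366.7225 = 4507.3789.
Posterior mean = (μ₀/σ₀² + n·x̄/σ²)/(1/σ₀² + n/σ²) = (σ²·μ₀ + σ₀²·n·x̄)/(σ² + n·σ₀²) = (106.7089·417.48 + 366.7225·4993.94)/4507.3789 = 1875938.993222/4507.3789 = 416.1929.

416.1929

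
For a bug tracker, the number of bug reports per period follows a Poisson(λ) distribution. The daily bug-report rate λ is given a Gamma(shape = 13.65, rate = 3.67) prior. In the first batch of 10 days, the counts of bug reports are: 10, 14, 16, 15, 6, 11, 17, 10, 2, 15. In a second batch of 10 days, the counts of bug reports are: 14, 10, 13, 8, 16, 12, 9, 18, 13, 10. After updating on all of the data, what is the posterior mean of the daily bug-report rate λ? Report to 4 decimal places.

With a Gamma(shape α, rate β) prior, the Poisson likelihood is conjugate: the posterior is Gamma(α + ΣXᵢ, β + n).
Batch 1: sum of counts S = 116 over n = 10 days.
After batch 1: Gamma(α+S, β+n) = Gamma(13.65+116, 3.67+10) = Gamma(129.65, 13.67).
Batch 2: sum of counts S = 123 over n = 10 days.
After batch 2: Gamma(α+S, β+n) = Gamma(129.65+123, 13.67+10) = Gamma(252.65, 23.67).
Posterior mean = α/β = 252.65/23.67 = 10.6738.

10.6738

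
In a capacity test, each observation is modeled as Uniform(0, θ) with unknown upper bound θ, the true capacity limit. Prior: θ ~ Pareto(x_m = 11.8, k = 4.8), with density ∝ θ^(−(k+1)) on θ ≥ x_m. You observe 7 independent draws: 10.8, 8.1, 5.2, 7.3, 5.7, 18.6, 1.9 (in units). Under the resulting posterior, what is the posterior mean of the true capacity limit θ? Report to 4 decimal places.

A Pareto(scale x_m, shape k) prior on the upper bound θ of Uniform(0, θ) is conjugate: posterior is Pareto(max(x_m, max xᵢ), k + n).
Sample maximum = 18.6; prior scale x_m = 11.8 → posterior scale = max = 18.6.
Posterior shape = 4.8 + 7 = 11.8.
E[θ|data] = k·x_m/(k−1) = 11.8·18.6/10.8 = 20.3222.

20.3222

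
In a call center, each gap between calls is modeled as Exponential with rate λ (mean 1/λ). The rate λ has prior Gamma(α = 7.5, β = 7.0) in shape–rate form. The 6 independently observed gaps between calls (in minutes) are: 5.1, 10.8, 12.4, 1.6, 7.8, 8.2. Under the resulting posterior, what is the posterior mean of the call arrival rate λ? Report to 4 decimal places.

With a Gamma(shape α, rate β) prior on the exponential rate λ, the posterior after n observations with total T = Σxᵢ is Gamma(α+n, β+T).
Sum of observations T = 45.9 minutes; n = 6.
Posterior: Gamma(7.5+6, 7.0+45.9) = Gamma(13.5, 52.9).
Posterior mean of λ = α/β = 13.5/52.9 = 0.2552.

0.2552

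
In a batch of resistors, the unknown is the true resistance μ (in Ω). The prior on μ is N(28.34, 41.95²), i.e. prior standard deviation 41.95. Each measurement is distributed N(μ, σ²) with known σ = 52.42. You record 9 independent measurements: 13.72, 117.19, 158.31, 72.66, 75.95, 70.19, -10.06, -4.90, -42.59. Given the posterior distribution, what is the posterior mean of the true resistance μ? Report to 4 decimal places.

46.8422

For Normal data with known variance σ², a Normal(μ₀, σ₀²) prior on μ is conjugate. Posterior precision = 1/σ₀² + n/σ²; posterior mean is the precision-weighted average of μ₀ and x̄.
Σxᵢ = 13.72 + 117.19 + 158.31 + 72.66 + 75.95 + 70.19 + (-10.06) + (-4.90) + (-42.59) = 450.47, so n·x̄ = 450.47.
σ₀² = 41.95² = 1759.8025, σ² = 52.42² = 2747.8564; σ² + n·σ₀² = 2747.8564 + 9·1759.8025 = 18586.0789.
Posterior mean = (μ₀/σ₀² + n·x̄/σ²)/(1/σ₀² + n/σ²) = (σ²·μ₀ + σ₀²·n·x̄)/(σ² + n·σ₀²) = (2747.8564·28.34 + 1759.8025·450.47)/18586.0789 = 870612.482551/18586.0789 = 46.8422.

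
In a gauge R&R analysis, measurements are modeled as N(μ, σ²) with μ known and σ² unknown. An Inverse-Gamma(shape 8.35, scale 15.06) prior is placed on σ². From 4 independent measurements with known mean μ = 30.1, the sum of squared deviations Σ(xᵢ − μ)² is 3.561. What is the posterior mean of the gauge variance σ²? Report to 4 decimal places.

With known mean μ and an Inverse-Gamma(α, β) prior on σ², the Normal likelihood is conjugate: posterior is Inv-Gamma(α + n/2, β + Σ(xᵢ−μ)²/2).
Posterior: Inv-Gamma(8.35 + 4/2, 15.06 + 3.561/2) = Inv-Gamma(10.35, 16.8405).
E[σ²|data] = β/(α−1) = 16.8405/9.35 = 1.8011.

1.8011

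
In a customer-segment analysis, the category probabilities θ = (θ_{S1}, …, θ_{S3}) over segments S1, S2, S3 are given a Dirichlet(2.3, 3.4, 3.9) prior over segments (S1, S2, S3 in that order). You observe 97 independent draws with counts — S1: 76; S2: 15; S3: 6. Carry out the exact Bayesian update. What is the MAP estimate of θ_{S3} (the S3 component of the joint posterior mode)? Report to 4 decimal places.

The Dirichlet prior is conjugate to the Multinomial likelihood: each posterior αⱼ = prior αⱼ + observed count nⱼ.
Posterior concentration: (78.3, 18.4, 9.9), total = 106.6.
Joint mode component: (α_{S3}−1)/(Σα−K) = 8.9/103.6 = 0.0859.

0.0859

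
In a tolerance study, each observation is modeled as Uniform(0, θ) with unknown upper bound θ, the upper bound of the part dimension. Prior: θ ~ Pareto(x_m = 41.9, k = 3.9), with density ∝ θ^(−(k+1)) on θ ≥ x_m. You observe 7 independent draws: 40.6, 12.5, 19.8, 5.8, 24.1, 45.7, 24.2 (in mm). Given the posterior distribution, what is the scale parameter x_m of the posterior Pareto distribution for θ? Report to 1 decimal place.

A Pareto(scale x_m, shape k) prior on the upper bound θ of Uniform(0, θ) is conjugate: posterior is Pareto(max(x_m, max xᵢ), k + n).
Sample maximum = 45.7; prior scale x_m = 41.9 → posterior scale = max = 45.7.
Posterior shape = 3.9 + 7 = 10.9.
Posterior scale x_m = 45.7.

45.7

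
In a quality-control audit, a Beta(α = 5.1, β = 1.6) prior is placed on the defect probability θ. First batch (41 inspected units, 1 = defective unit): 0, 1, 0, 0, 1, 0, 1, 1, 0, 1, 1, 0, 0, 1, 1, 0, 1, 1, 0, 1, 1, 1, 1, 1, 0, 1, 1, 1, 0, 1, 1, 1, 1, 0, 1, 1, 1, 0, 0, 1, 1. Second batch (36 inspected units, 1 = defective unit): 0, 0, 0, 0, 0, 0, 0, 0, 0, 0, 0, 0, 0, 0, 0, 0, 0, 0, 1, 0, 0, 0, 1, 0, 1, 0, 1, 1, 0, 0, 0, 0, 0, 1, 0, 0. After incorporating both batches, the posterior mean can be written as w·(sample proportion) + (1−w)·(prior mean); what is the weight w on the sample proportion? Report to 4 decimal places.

The Beta prior is conjugate to a Binomial/Bernoulli likelihood; the update adds successes to α and failures to β.
Total number of inspected units: n = 41 + 36 = 77.
Posterior mean = (α₀+k)/(α₀+β₀+n) = [n/(α₀+β₀+n)]·(k/n) + [(α₀+β₀)/(α₀+β₀+n)]·α₀/(α₀+β₀), so only n and the prior enter the weight.
The weight on the data is w = n/(α₀+β₀+n) = 77/(5.1+1.6+77) = 77/83.7 = 0.9200.

0.9200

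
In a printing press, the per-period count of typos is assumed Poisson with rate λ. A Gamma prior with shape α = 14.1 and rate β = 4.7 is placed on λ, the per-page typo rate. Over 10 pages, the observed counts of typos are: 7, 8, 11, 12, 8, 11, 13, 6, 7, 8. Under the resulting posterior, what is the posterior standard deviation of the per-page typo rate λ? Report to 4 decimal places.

0.6974

With a Gamma(shape α, rate β) prior, the Poisson likelihood is conjugate: the posterior is Gamma(α + ΣXᵢ, β + n).
Sum of counts S = 91 over n = 10 pages.
Posterior: Gamma(α+S, β+n) = Gamma(14.1+91, 4.7+10) = Gamma(105.1, 14.7).
SD = √α/β = √105.1/14.7 = 0.6974.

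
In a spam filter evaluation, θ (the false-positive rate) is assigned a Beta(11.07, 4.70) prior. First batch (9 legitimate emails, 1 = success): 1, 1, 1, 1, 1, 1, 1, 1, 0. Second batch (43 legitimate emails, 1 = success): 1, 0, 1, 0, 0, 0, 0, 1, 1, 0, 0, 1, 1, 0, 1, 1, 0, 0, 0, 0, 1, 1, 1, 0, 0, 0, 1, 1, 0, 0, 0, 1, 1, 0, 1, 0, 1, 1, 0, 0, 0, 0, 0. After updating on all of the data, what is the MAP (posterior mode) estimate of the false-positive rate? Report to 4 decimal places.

0.5484

The Beta prior is conjugate to a Binomial/Bernoulli likelihood; the update adds successes to α and failures to β.
After batch 1: Beta(11.07+8, 4.70+1) = Beta(19.07, 5.70).
After batch 2: Beta(19.07+18, 5.70+25) = Beta(37.07, 30.70).
Mode of Beta(a,b) for a,b>1 is (a−1)/(a+b−2) = 36.07/65.77 = 0.5484.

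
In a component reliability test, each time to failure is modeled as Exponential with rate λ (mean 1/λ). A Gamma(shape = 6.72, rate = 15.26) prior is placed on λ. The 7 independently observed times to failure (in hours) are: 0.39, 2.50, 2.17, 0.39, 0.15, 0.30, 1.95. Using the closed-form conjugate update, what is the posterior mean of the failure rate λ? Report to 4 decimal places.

0.5937

With a Gamma(shape α, rate β) prior on the exponential rate λ, the posterior after n observations with total T = Σxᵢ is Gamma(α+n, β+T).
Sum of observations T = 7.85 hours; n = 7.
Posterior: Gamma(6.72+7, 15.26+7.85) = Gamma(13.72, 23.11).
Posterior mean of λ = α/β = 13.72/23.11 = 0.5937.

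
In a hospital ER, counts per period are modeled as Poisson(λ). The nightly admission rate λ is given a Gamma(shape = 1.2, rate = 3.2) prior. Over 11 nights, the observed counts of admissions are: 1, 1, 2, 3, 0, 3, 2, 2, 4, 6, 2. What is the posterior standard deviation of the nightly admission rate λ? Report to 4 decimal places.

With a Gamma(shape α, rate β) prior, the Poisson likelihood is conjugate: the posterior is Gamma(α + ΣXᵢ, β + n).
Sum of counts S = 26 over n = 11 nights.
Posterior: Gamma(α+S, β+n) = Gamma(1.2+26, 3.2+11) = Gamma(27.2, 14.2).
SD = √α/β = √27.2/14.2 = 0.3673.

0.3673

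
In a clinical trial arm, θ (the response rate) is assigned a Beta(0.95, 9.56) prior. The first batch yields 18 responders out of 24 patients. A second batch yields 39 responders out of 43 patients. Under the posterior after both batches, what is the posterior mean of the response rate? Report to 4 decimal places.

The Beta prior is conjugate to a Binomial/Bernoulli likelihood; the update adds successes to α and failures to β.
After batch 1: Beta(0.95+18, 9.56+6) = Beta(18.95, 15.56).
After batch 2: Beta(18.95+39, 15.56+4) = Beta(57.95, 19.56).
Posterior mean = α/(α+β) = 57.95/77.51 = 0.7476.

0.7476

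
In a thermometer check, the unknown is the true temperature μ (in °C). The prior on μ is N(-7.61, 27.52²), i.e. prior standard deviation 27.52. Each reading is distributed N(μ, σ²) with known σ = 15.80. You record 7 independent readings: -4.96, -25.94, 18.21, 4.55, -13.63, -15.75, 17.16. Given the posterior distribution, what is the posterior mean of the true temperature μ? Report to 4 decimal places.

For Normal data with known variance σ², a Normal(μ₀, σ₀²) prior on μ is conjugate. Posterior precision = 1/σ₀² + n/σ²; posterior mean is the precision-weighted average of μ₀ and x̄.
Σxᵢ = (-4.96) + (-25.94) + 18.21 + 4.55 + (-13.63) + (-15.75) + 17.16 = -20.36, so n·x̄ = -20.36.
σ₀² = 27.52² = 757.3504, σ² = 15.80² = 249.64; σ² + n·σ₀² = 249.64 + 7·757.3504 = 5551.0928.
Posterior mean = (μ₀/σ₀² + n·x̄/σ²)/(1/σ₀² + n/σ²) = (σ²·μ₀ + σ₀²·n·x̄)/(σ² + n·σ₀²) = (249.64·(-7.61) + 757.3504·(-20.36))/5551.0928 = -17319.414544/5551.0928 = -3.1200.

-3.1200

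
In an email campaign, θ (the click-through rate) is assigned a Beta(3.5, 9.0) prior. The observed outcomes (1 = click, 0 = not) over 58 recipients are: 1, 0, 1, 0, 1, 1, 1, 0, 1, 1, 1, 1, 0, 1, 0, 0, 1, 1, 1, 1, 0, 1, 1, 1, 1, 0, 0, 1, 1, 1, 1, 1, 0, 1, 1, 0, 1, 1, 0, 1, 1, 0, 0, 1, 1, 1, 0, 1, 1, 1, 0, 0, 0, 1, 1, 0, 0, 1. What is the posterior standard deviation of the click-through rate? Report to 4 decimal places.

The Beta prior is conjugate to a Binomial/Bernoulli likelihood; the update adds successes to α and failures to β.
Posterior: Beta(α+k, β+n−k) = Beta(3.5+38, 9.0+20) = Beta(41.5, 29.0).
Var = αβ/((α+β)²(α+β+1)) = 41.5·29.0/(70.5²·71.5) = 0.00338658; SD = √0.00338658 = 0.0582.

0.0582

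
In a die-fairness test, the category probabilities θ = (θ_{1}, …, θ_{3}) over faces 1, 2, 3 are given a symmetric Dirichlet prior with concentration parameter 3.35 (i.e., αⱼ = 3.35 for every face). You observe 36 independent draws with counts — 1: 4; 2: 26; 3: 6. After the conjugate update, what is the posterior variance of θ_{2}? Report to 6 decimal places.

0.004913

The Dirichlet prior is conjugate to the Multinomial likelihood: each posterior αⱼ = prior αⱼ + observed count nⱼ.
Posterior concentration: (7.35, 29.35, 9.35), total = 46.05.
Var[θ_j] = α_j(Σα−α_j)/((Σα)²(Σα+1)) = 29.35·16.70/(46.05²·47.05) = 0.004913.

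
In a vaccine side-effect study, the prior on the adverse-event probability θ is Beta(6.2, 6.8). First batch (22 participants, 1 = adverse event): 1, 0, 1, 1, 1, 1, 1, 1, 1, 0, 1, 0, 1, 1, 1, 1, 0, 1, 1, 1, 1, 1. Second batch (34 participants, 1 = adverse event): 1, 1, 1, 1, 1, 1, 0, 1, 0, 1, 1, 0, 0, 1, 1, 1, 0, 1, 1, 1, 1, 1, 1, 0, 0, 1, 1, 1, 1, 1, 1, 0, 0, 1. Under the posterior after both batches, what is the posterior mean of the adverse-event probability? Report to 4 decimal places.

The Beta prior is conjugate to a Binomial/Bernoulli likelihood; the update adds successes to α and failures to β.
After batch 1: Beta(6.2+18, 6.8+4) = Beta(24.2, 10.8).
After batch 2: Beta(24.2+25, 10.8+9) = Beta(49.2, 19.8).
Posterior mean = α/(α+β) = 49.2/69.0 = 0.7130.

0.7130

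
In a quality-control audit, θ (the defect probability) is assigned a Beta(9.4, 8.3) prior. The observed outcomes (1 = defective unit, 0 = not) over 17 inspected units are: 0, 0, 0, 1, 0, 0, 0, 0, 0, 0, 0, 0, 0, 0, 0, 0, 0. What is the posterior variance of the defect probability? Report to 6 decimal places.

0.005879

The Beta prior is conjugate to a Binomial/Bernoulli likelihood; the update adds successes to α and failures to β.
Posterior: Beta(α+k, β+n−k) = Beta(9.4+1, 8.3+16) = Beta(10.4, 24.3).
Var = αβ/((α+β)²(α+β+1)) = 10.4·24.3/(34.7²·35.7) = 0.005879.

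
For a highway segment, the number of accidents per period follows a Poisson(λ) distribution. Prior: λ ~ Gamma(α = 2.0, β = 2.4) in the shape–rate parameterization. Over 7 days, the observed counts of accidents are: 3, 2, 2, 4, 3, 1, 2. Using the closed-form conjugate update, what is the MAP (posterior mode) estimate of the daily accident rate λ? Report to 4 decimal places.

With a Gamma(shape α, rate β) prior, the Poisson likelihood is conjugate: the posterior is Gamma(α + ΣXᵢ, β + n).
Sum of counts S = 17 over n = 7 days.
Posterior: Gamma(α+S, β+n) = Gamma(2.0+17, 2.4+7) = Gamma(19.0, 9.4).
Mode of Gamma(α,β) for α≥1 is (α−1)/β = 18.0/9.4 = 1.9149.

1.9149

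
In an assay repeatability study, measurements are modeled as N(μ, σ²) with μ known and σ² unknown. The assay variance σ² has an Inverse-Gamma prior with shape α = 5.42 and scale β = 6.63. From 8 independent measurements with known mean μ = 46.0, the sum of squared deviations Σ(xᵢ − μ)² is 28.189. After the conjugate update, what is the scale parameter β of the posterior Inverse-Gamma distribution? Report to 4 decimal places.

With known mean μ and an Inverse-Gamma(α, β) prior on σ², the Normal likelihood is conjugate: posterior is Inv-Gamma(α + n/2, β + Σ(xᵢ−μ)²/2).
Posterior: Inv-Gamma(5.42 + 8/2, 6.63 + 28.189/2) = Inv-Gamma(9.42, 20.7245).
Posterior β = 20.7245.

20.7245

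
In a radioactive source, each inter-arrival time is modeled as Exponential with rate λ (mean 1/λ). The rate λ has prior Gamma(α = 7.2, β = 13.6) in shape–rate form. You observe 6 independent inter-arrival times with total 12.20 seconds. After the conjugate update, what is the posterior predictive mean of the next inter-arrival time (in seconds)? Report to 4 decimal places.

2.1148

With a Gamma(shape α, rate β) prior on the exponential rate λ, the posterior after n observations with total T = Σxᵢ is Gamma(α+n, β+T).
Posterior: Gamma(7.2+6, 13.6+12.20) = Gamma(13.2, 25.80).
The predictive distribution for the next observation is Lomax; its mean is β/(α−1) = 25.80/12.2 = 2.1148.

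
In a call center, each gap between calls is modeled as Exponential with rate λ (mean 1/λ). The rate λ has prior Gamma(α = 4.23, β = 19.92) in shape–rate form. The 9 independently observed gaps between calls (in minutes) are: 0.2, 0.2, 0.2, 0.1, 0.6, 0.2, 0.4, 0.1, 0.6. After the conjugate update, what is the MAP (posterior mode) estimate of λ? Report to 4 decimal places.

0.5431

With a Gamma(shape α, rate β) prior on the exponential rate λ, the posterior after n observations with total T = Σxᵢ is Gamma(α+n, β+T).
Sum of observations T = 2.6 minutes; n = 9.
Posterior: Gamma(4.23+9, 19.92+2.6) = Gamma(13.23, 22.52).
Mode = (α−1)/β = 0.5431.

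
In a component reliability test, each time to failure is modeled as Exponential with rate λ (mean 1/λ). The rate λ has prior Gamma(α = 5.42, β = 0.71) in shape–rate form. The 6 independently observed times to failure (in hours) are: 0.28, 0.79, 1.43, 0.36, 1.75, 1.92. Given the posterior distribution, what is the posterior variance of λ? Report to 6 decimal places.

0.217866

With a Gamma(shape α, rate β) prior on the exponential rate λ, the posterior after n observations with total T = Σxᵢ is Gamma(α+n, β+T).
Sum of observations T = 6.53 hours; n = 6.
Posterior: Gamma(5.42+6, 0.71+6.53) = Gamma(11.42, 7.24).
Var = α/β² = 0.217866.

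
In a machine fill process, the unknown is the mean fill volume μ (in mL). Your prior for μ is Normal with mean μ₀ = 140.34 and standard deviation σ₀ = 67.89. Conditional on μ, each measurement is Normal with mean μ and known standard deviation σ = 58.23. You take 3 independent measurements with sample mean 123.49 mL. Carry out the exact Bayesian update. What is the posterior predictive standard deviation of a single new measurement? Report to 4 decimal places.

For Normal data with known variance σ², a Normal(μ₀, σ₀²) prior on μ is conjugate. Posterior precision = 1/σ₀² + n/σ²; posterior mean is the precision-weighted average of μ₀ and x̄.
σ₀² = 67.89² = 4609.0521, σ² = 58.23² = 3390.7329; σ² + n·σ₀² = 3390.7329 + 3·4609.0521 = 17217.8892.
Posterior precision = 1/σ₀² + n/σ² = 1/4609.0521 + 3/3390.7329 = (σ² + n·σ₀²)/(σ₀²σ²) = 17217.8892/(4609.0521·3390.7329); posterior variance σₙ² = σ₀²σ²/(σ² + n·σ₀²) = 4609.0521·3390.7329/17217.8892 = 907.664372.
Predictive variance for one new observation = σₙ² + σ² = 4609.0521·3390.7329/17217.8892 + 3390.7329 = σ²·(σ₀² + 17217.8892)/17217.8892 = 3390.7329·21826.9413/17217.8892 = 4298.397272; SD = √(3390.7329·21826.9413/17217.8892) = 65.5622.

65.5622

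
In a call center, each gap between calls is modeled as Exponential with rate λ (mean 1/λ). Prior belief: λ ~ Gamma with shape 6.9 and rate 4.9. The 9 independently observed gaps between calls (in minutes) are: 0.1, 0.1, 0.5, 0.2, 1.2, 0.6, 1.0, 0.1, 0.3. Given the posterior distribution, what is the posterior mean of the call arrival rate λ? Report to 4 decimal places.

With a Gamma(shape α, rate β) prior on the exponential rate λ, the posterior after n observations with total T = Σxᵢ is Gamma(α+n, β+T).
Sum of observations T = 4.1 minutes; n = 9.
Posterior: Gamma(6.9+9, 4.9+4.1) = Gamma(15.9, 9.0).
Posterior mean of λ = α/β = 15.9/9.0 = 1.7667.

1.7667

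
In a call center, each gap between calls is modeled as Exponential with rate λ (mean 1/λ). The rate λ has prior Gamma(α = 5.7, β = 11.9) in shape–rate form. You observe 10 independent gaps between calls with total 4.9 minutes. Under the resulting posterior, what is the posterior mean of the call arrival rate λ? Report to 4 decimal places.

0.9345

With a Gamma(shape α, rate β) prior on the exponential rate λ, the posterior after n observations with total T = Σxᵢ is Gamma(α+n, β+T).
Posterior: Gamma(5.7+10, 11.9+4.9) = Gamma(15.7, 16.8).
Posterior mean of λ = α/β = 15.7/16.8 = 0.9345.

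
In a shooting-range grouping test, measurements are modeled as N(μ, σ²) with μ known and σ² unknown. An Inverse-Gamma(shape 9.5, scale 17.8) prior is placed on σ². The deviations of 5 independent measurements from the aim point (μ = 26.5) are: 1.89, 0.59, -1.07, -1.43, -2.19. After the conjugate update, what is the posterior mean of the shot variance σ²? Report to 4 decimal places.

2.1594

With known mean μ and an Inverse-Gamma(α, β) prior on σ², the Normal likelihood is conjugate: posterior is Inv-Gamma(α + n/2, β + Σ(xᵢ−μ)²/2).
Σ(xᵢ−μ)² = (1.89)² + (0.59)² + (-1.07)² + (-1.43)² + (-2.19)² = 11.9061.
Posterior: Inv-Gamma(9.5 + 5/2, 17.8 + 11.9061/2) = Inv-Gamma(12.00, 23.75305).
E[σ²|data] = β/(α−1) = 23.75305/11.00 = 2.1594.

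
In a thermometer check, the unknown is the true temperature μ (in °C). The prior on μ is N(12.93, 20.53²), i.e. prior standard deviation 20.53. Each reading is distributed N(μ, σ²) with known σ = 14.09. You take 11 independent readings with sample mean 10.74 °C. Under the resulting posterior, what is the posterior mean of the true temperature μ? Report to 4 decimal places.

10.8299

For Normal data with known variance σ², a Normal(μ₀, σ₀²) prior on μ is conjugate. Posterior precision = 1/σ₀² + n/σ²; posterior mean is the precision-weighted average of μ₀ and x̄.
n·x̄ = 11·10.74 = 118.14.
σ₀² = 20.53² = 421.4809, σ² = 14.09² = 198.5281; σ² + n·σ₀² = 198.5281 + 11·421.4809 = 4834.818.
Posterior mean = (μ₀/σ₀² + n·x̄/σ²)/(1/σ₀² + n/σ²) = (σ²·μ₀ + σ₀²·n·x̄)/(σ² + n·σ₀²) = (198.5281·12.93 + 421.4809·118.14)/4834.818 = 52360.721859/4834.818 = 10.8299.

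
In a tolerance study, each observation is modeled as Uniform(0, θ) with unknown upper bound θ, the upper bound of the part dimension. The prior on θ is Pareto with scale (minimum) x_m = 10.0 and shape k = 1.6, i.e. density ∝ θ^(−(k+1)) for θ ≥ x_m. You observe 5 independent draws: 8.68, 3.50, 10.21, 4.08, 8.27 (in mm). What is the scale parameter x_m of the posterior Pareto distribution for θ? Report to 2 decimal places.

A Pareto(scale x_m, shape k) prior on the upper bound θ of Uniform(0, θ) is conjugate: posterior is Pareto(max(x_m, max xᵢ), k + n).
Sample maximum = 10.21; prior scale x_m = 10.0 → posterior scale = max = 10.21.
Posterior shape = 1.6 + 5 = 6.6.
Posterior scale x_m = 10.21.

10.21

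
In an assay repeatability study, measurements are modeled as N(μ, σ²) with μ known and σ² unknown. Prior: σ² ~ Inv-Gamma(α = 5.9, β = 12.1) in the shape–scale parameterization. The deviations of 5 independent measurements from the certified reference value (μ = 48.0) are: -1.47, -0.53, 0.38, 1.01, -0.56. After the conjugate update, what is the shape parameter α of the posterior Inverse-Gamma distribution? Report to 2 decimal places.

With known mean μ and an Inverse-Gamma(α, β) prior on σ², the Normal likelihood is conjugate: posterior is Inv-Gamma(α + n/2, β + Σ(xᵢ−μ)²/2).
Σ(xᵢ−μ)² = (-1.47)² + (-0.53)² + (0.38)² + (1.01)² + (-0.56)² = 3.9199.
Posterior: Inv-Gamma(5.9 + 5/2, 12.1 + 3.9199/2) = Inv-Gamma(8.40, 14.05995).
Posterior α = 8.40.

8.40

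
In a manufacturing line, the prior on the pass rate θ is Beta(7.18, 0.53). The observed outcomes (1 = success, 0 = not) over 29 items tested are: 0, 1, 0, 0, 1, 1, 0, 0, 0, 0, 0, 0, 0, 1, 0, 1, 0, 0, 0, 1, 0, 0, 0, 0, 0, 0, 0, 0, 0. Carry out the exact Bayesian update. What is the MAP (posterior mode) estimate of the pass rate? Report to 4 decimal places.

0.3509

The Beta prior is conjugate to a Binomial/Bernoulli likelihood; the update adds successes to α and failures to β.
Posterior: Beta(α+k, β+n−k) = Beta(7.18+6, 0.53+23) = Beta(13.18, 23.53).
Mode of Beta(a,b) for a,b>1 is (a−1)/(a+b−2) = 12.18/34.71 = 0.3509.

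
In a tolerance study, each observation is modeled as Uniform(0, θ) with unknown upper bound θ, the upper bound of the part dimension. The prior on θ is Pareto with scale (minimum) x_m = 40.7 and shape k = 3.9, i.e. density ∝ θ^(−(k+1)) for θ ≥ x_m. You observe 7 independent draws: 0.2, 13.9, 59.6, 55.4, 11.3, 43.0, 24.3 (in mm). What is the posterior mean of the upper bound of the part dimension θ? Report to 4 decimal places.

A Pareto(scale x_m, shape k) prior on the upper bound θ of Uniform(0, θ) is conjugate: posterior is Pareto(max(x_m, max xᵢ), k + n).
Sample maximum = 59.6; prior scale x_m = 40.7 → posterior scale = max = 59.6.
Posterior shape = 3.9 + 7 = 10.9.
E[θ|data] = k·x_m/(k−1) = 10.9·59.6/9.9 = 65.6202.

65.6202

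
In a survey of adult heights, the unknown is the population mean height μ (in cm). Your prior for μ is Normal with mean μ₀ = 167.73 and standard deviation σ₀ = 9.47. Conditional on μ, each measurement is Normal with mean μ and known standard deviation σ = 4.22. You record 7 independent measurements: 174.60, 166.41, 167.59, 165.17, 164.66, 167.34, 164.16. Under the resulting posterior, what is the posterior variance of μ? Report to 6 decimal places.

For Normal data with known variance σ², a Normal(μ₀, σ₀²) prior on μ is conjugate. Posterior precision = 1/σ₀² + n/σ²; posterior mean is the precision-weighted average of μ₀ and x̄.
σ₀² = 9.47² = 89.6809, σ² = 4.22² = 17.8084; σ² + n·σ₀² = 17.8084 + 7·89.6809 = 645.5747.
Posterior precision = 1/σ₀² + n/σ² = 1/89.6809 + 7/17.8084 = (σ² + n·σ₀²)/(σ₀²σ²) = 645.5747/(89.6809·17.8084); posterior variance σₙ² = σ₀²σ²/(σ² + n·σ₀²) = 89.6809·17.8084/645.5747 = 2.473878.

2.473878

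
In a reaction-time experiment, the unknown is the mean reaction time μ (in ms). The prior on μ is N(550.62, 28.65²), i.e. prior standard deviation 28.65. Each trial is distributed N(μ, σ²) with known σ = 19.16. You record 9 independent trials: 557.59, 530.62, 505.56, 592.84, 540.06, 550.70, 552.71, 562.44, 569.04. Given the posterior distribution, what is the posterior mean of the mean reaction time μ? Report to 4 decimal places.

551.2530

For Normal data with known variance σ², a Normal(μ₀, σ₀²) prior on μ is conjugate. Posterior precision = 1/σ₀² + n/σ²; posterior mean is the precision-weighted average of μ₀ and x̄.
Σxᵢ = 557.59 + 530.62 + 505.56 + 592.84 + 540.06 + 550.70 + 552.71 + 562.44 + 569.04 = 4961.56, so n·x̄ = 4961.56.
σ₀² = 28.65² = 820.8225, σ² = 19.16² = 367.1056; σ² + n·σ₀² = 367.1056 + 9·820.8225 = 7754.5081.
Posterior mean = (μ₀/σ₀² + n·x̄/σ²)/(1/σ₀² + n/σ²) = (σ²·μ₀ + σ₀²·n·x̄)/(σ² + n·σ₀²) = (367.1056·550.62 + 820.8225·4961.56)/7754.5081 = 4274695.768572/7754.5081 = 551.2530.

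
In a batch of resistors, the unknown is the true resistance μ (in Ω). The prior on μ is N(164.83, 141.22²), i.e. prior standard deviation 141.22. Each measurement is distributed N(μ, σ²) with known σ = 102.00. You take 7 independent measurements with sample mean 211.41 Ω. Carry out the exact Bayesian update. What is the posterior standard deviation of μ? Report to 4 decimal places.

For Normal data with known variance σ², a Normal(μ₀, σ₀²) prior on μ is conjugate. Posterior precision = 1/σ₀² + n/σ²; posterior mean is the precision-weighted average of μ₀ and x̄.
σ₀² = 141.22² = 19943.0884, σ² = 102.00² = 10404; σ² + n·σ₀² = 10404 + 7·19943.0884 = 150005.6188.
Posterior precision = 1/σ₀² + n/σ² = 1/19943.0884 + 7/10404 = (σ² + n·σ₀²)/(σ₀²σ²) = 150005.6188/(19943.0884·10404); posterior variance σₙ² = σ₀²σ²/(σ² + n·σ₀²) = 19943.0884·10404/150005.6188 = 1383.200799.
Posterior SD = √σₙ² = √(19943.0884·10404/150005.6188) = 37.1914.

37.1914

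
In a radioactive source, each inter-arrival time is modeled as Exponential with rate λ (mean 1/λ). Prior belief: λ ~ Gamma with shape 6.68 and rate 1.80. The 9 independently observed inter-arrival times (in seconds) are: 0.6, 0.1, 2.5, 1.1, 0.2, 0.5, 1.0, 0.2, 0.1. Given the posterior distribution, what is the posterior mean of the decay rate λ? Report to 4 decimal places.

With a Gamma(shape α, rate β) prior on the exponential rate λ, the posterior after n observations with total T = Σxᵢ is Gamma(α+n, β+T).
Sum of observations T = 6.3 seconds; n = 9.
Posterior: Gamma(6.68+9, 1.80+6.3) = Gamma(15.68, 8.10).
Posterior mean of λ = α/β = 15.68/8.10 = 1.9358.

1.9358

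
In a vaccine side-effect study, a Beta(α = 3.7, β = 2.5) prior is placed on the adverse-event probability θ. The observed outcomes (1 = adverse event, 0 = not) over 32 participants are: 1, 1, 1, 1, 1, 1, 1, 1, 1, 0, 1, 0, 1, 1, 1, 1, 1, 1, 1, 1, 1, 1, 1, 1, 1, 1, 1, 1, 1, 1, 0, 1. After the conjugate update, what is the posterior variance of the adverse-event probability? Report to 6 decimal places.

0.003144

The Beta prior is conjugate to a Binomial/Bernoulli likelihood; the update adds successes to α and failures to β.
Posterior: Beta(α+k, β+n−k) = Beta(3.7+29, 2.5+3) = Beta(32.7, 5.5).
Var = αβ/((α+β)²(α+β+1)) = 32.7·5.5/(38.2²·39.2) = 0.003144.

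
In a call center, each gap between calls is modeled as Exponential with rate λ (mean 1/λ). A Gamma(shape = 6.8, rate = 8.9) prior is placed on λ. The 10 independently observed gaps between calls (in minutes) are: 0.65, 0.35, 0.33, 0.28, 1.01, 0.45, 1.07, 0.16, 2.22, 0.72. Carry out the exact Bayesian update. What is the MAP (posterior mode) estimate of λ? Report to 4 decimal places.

0.9789

With a Gamma(shape α, rate β) prior on the exponential rate λ, the posterior after n observations with total T = Σxᵢ is Gamma(α+n, β+T).
Sum of observations T = 7.24 minutes; n = 10.
Posterior: Gamma(6.8+10, 8.9+7.24) = Gamma(16.8, 16.14).
Mode = (α−1)/β = 0.9789.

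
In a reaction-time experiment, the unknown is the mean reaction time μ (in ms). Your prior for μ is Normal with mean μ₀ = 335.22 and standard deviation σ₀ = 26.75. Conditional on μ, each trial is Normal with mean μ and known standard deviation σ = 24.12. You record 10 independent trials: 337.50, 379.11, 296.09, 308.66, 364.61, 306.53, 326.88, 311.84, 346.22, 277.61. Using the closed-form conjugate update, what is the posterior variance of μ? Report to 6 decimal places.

For Normal data with known variance σ², a Normal(μ₀, σ₀²) prior on μ is conjugate. Posterior precision = 1/σ₀² + n/σ²; posterior mean is the precision-weighted average of μ₀ and x̄.
σ₀² = 26.75² = 715.5625, σ² = 24.12² = 581.7744; σ² + n·σ₀² = 581.7744 + 10·715.5625 = 7737.3994.
Posterior precision = 1/σ₀² + n/σ² = 1/715.5625 + 10/581.7744 = (σ² + n·σ₀²)/(σ₀²σ²) = 7737.3994/(715.5625·581.7744); posterior variance σₙ² = σ₀²σ²/(σ² + n·σ₀²) = 715.5625·581.7744/7737.3994 = 53.803083.

53.803083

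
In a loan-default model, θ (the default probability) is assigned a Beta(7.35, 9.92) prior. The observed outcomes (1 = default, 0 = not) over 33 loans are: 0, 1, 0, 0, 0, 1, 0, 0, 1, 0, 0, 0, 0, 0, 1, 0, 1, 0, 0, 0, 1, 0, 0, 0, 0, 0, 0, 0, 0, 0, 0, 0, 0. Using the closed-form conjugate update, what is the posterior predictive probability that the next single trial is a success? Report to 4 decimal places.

0.2656

The Beta prior is conjugate to a Binomial/Bernoulli likelihood; the update adds successes to α and failures to β.
Posterior: Beta(α+k, β+n−k) = Beta(7.35+6, 9.92+27) = Beta(13.35, 36.92).
For a single future Bernoulli trial, P(success | data) = α/(α+β) = 0.2656.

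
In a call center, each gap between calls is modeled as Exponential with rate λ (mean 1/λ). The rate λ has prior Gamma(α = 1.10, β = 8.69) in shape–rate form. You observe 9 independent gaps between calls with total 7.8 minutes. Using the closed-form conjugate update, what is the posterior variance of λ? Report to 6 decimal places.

With a Gamma(shape α, rate β) prior on the exponential rate λ, the posterior after n observations with total T = Σxᵢ is Gamma(α+n, β+T).
Posterior: Gamma(1.10+9, 8.69+7.8) = Gamma(10.10, 16.49).
Var = α/β² = 0.037143.

0.037143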